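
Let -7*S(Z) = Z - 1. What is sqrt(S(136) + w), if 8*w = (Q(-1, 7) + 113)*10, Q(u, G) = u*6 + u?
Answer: sqrt(22190)/14 ≈ 10.640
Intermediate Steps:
Q(u, G) = 7*u (Q(u, G) = 6*u + u = 7*u)
w = 265/2 (w = ((7*(-1) + 113)*10)/8 = ((-7 + 113)*10)/8 = (106*10)/8 = (1/8)*1060 = 265/2 ≈ 132.50)
S(Z) = 1/7 - Z/7 (S(Z) = -(Z - 1)/7 = -(-1 + Z)/7 = 1/7 - Z/7)
sqrt(S(136) + w) = sqrt((1/7 - 1/7*136) + 265/2) = sqrt((1/7 - 136/7) + 265/2) = sqrt(-135/7 + 265/2) = sqrt(1585/14) = sqrt(22190)/14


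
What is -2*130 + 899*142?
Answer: 127398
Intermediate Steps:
-2*130 + 899*142 = -260 + 127658 = 127398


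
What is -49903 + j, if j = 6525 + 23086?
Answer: -20292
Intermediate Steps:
j = 29611
-49903 + j = -49903 + 29611 = -20292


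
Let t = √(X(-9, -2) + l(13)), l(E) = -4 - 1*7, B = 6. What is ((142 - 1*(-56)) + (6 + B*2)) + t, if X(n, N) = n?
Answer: 216 + 2*I*√5 ≈ 216.0 + 4.4721*I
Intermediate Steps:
l(E) = -11 (l(E) = -4 - 7 = -11)
t = 2*I*√5 (t = √(-9 - 11) = √(-20) = 2*I*√5 ≈ 4.4721*I)
((142 - 1*(-56)) + (6 + B*2)) + t = ((142 - 1*(-56)) + (6 + 6*2)) + 2*I*√5 = ((142 + 56) + (6 + 12)) + 2*I*√5 = (198 + 18) + 2*I*√5 = 216 + 2*I*√5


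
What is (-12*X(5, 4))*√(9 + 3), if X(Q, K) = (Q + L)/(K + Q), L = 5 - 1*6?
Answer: -32*√3/3 ≈ -18.475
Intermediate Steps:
L = -1 (L = 5 - 6 = -1)
X(Q, K) = (-1 + Q)/(K + Q) (X(Q, K) = (Q - 1)/(K + Q) = (-1 + Q)/(K + Q))
(-12*X(5, 4))*√(9 + 3) = (-12*(-1 + 5)/(4 + 5))*√(9 + 3) = (-12*4/9)*√12 = (-4*4/3)*(2*√3) = (-12*4/9)*(2*√3) = -32*√3/3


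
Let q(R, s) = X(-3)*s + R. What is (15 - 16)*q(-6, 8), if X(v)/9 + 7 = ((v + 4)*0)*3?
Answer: 510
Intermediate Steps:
X(v) = -63 (X(v) = -63 + 9*(((v + 4)*0)*3) = -63 + 9*(((4 + v)*0)*3) = -63 + 9*(0*3) = -63 + 9*0 = -63 + 0 = -63)
q(R, s) = R - 63*s (q(R, s) = -63*s + R = R - 63*s)
(15 - 16)*q(-6, 8) = (15 - 16)*(-6 - 63*8) = -(-6 - 504) = -1*(-510) = 510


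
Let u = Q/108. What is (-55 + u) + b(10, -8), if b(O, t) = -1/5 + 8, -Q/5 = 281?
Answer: -32513/540 ≈ -60.209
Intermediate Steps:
Q = -1405 (Q = -5*281 = -1405)
b(O, t) = 39/5 (b(O, t) = -1*⅕ + 8 = -⅕ + 8 = 39/5)
u = -1405/108 ≈ -13.009
(-55 + u) + b(10, -8) = (-55 - 1405/108) + 39/5 = -7345/108 + 39/5 = -32513/540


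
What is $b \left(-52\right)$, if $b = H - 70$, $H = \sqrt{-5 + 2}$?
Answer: $3640 - 52 i \sqrt{3} \approx 3640.0 - 90.067 i$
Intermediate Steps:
$H = i \sqrt{3}$ ($H = \sqrt{-3} = i \sqrt{3} \approx 1.732 i$)
$b = -70 + i \sqrt{3}$ ($b = i \sqrt{3} - 70 = -70 + i \sqrt{3} \approx -70.0 + 1.732 i$)
$b \left(-52\right) = \left(-70 + i \sqrt{3}\right) \left(-52\right) = 3640 - 52 i \sqrt{3}$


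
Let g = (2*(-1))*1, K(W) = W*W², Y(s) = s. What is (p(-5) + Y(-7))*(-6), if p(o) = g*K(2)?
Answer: 138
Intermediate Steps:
K(W) = W³
g = -2 (g = -2*1 = -2)
p(o) = -16 (p(o) = -2*2³ = -2*8 = -16)
(p(-5) + Y(-7))*(-6) = (-16 - 7)*(-6) = -23*(-6) = 138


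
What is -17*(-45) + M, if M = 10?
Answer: 775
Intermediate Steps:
-17*(-45) + M = -17*(-45) + 10 = 765 + 10 = 775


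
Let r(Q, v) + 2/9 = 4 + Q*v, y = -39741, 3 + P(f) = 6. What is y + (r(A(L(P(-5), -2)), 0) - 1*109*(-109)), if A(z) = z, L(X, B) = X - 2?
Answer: -250706/9 ≈ -27856.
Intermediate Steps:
P(f) = 3 (P(f) = -3 + 6 = 3)
L(X, B) = -2 + X
r(Q, v) = 34/9 + Q*v (r(Q, v) = -2/9 + (4 + Q*v) = 34/9 + Q*v)
y + (r(A(L(P(-5), -2)), 0) - 1*109*(-109)) = -39741 + ((34/9 + (-2 + 3)*0) - 1*109*(-109)) = -39741 + ((34/9 + 1*0) - 109*(-109)) = -39741 + ((34/9 + 0) + 11881) = -39741 + (34/9 + 11881) = -39741 + 106963/9 = -250706/9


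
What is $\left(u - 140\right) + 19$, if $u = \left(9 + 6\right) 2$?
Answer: $-91$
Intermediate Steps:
$u = 30$ ($u = 15 \cdot 2 = 30$)
$\left(u - 140\right) + 19 = \left(30 - 140\right) + 19 = -110 + 19 = -91$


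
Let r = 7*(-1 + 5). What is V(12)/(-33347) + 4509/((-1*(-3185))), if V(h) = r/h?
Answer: 451062574/318630585 ≈ 1.4156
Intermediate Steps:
r = 28 (r = 7*4 = 28)
V(h) = 28/h
V(12)/(-33347) + 4509/((-1*(-3185))) = (28/12)/(-33347) + 4509/((-1*(-3185))) = (28*(1/12))*(-1/33347) + 4509/3185 = (7/3)*(-1/33347) + 4509*(1/3185) = -7/100041 + 4509/3185 = 451062574/318630585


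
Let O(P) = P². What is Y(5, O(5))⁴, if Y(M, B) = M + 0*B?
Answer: 625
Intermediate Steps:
Y(M, B) = M (Y(M, B) = M + 0 = M)
Y(5, O(5))⁴ = 5⁴ = 625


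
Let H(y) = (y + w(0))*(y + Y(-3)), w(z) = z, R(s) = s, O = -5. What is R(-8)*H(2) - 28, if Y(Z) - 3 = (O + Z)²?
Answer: -1132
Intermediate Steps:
Y(Z) = 3 + (-5 + Z)²
H(y) = y*(67 + y) (H(y) = (y + 0)*(y + (3 + (-5 - 3)²)) = y*(y + (3 + (-8)²)) = y*(y + (3 + 64)) = y*(y + 67) = y*(67 + y))
R(-8)*H(2) - 28 = -16*(67 + 2) - 28 = -16*69 - 28 = -8*138 - 28 = -1104 - 28 = -1132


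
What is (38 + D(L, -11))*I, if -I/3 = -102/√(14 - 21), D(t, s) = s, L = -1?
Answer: -8262*I*√7/7 ≈ -3122.7*I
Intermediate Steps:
I = -306*I*√7/7 (I = -(-306)/(√(14 - 21)) = -(-306)/(√(-7)) = -(-306)/(I*√7) = -(-306)*(-I*√7/7) = -306*I*√7/7 ≈ -115.66*I)
(38 + D(L, -11))*I = (38 - 11)*(-306*I*√7/7) = 27*(-306*I*√7/7) = -8262*I*√7/7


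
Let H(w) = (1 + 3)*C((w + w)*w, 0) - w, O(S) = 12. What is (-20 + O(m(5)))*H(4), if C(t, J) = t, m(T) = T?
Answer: -992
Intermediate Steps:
H(w) = -w + 8*w² (H(w) = (1 + 3)*((w + w)*w) - w = 4*((2*w)*w) - w = 4*(2*w²) - w = 8*w² - w = -w + 8*w²)
(-20 + O(m(5)))*H(4) = (-20 + 12)*(4*(-1 + 8*4)) = -32*(-1 + 32) = -32*31 = -8*124 = -992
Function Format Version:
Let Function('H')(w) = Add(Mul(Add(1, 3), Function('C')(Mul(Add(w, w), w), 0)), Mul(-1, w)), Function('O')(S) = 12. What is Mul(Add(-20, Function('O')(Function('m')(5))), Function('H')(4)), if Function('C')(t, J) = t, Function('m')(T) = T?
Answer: -992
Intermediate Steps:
Function('H')(w) = Add(Mul(-1, w), Mul(8, Pow(w, 2))) (Function('H')(w) = Add(Mul(Add(1, 3), Mul(Add(w, w), w)), Mul(-1, w)) = Add(Mul(4, Mul(Mul(2, w), w)), Mul(-1, w)) = Add(Mul(4, Mul(2, Pow(w, 2))), Mul(-1, w)) = Add(Mul(8, Pow(w, 2)), Mul(-1, w)) = Add(Mul(-1, w), Mul(8, Pow(w, 2))))
Mul(Add(-20, Function('O')(Function('m')(5))), Function('H')(4)) = Mul(Add(-20, 12), Mul(4, Add(-1, Mul(8, 4)))) = Mul(-8, Mul(4, Add(-1, 32))) = Mul(-8, Mul(4, 31)) = Mul(-8, 124) = -992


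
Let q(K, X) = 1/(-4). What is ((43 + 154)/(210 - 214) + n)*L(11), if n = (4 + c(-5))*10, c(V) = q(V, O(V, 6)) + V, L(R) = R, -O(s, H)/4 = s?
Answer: -2717/4 ≈ -679.25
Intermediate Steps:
O(s, H) = -4*s
q(K, X) = -¼
c(V) = -¼ + V
n = -25/2 (n = (4 + (-¼ - 5))*10 = (4 - 21/4)*10 = -5/4*10 = -25/2 ≈ -12.500)
((43 + 154)/(210 - 214) + n)*L(11) = ((43 + 154)/(210 - 214) - 25/2)*11 = (197/(-4) - 25/2)*11 = (197*(-¼) - 25/2)*11 = (-197/4 - 25/2)*11 = -247/4*11 = -2717/4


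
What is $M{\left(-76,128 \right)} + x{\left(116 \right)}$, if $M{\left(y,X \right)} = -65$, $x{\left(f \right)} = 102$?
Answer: $37$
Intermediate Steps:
$M{\left(-76,128 \right)} + x{\left(116 \right)} = -65 + 102 = 37$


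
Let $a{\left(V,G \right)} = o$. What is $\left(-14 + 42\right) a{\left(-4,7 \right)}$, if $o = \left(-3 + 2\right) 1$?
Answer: $-28$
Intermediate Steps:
$o = -1$ ($o = \left(-1\right) 1 = -1$)
$a{\left(V,G \right)} = -1$
$\left(-14 + 42\right) a{\left(-4,7 \right)} = \left(-14 + 42\right) \left(-1\right) = 28 \left(-1\right) = -28$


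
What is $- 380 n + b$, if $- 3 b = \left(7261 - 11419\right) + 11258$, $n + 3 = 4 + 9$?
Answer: $- \frac{18500}{3} \approx -6166.7$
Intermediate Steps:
$n = 10$ ($n = -3 + \left(4 + 9\right) = -3 + 13 = 10$)
$b = - \frac{7100}{3}$ ($b = - \frac{\left(7261 - 11419\right) + 11258}{3} = - \frac{-4158 + 11258}{3} = \left(- \frac{1}{3}\right) 7100 = - \frac{7100}{3} \approx -2366.7$)
$- 380 n + b = \left(-380\right) 10 - \frac{7100}{3} = -3800 - \frac{7100}{3} = - \frac{18500}{3}$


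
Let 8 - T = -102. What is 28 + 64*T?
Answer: 7068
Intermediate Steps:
T = 110 (T = 8 - 1*(-102) = 8 + 102 = 110)
28 + 64*T = 28 + 64*110 = 28 + 7040 = 7068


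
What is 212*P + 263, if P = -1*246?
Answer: -51889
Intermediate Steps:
P = -246
212*P + 263 = 212*(-246) + 263 = -52152 + 263 = -51889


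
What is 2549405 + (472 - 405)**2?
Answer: 2553894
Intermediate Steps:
2549405 + (472 - 405)**2 = 2549405 + 67**2 = 2549405 + 4489 = 2553894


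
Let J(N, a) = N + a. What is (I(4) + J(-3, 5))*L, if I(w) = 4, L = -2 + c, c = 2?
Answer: 0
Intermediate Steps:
L = 0 (L = -2 + 2 = 0)
(I(4) + J(-3, 5))*L = (4 + (-3 + 5))*0 = (4 + 2)*0 = 6*0 = 0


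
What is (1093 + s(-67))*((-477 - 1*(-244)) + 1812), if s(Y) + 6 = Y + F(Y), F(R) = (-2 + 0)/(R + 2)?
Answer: 104690858/65 ≈ 1.6106e+6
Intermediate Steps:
F(R) = -2/(2 + R)
s(Y) = -6 + Y - 2/(2 + Y) (s(Y) = -6 + (Y - 2/(2 + Y)) = -6 + Y - 2/(2 + Y))
(1093 + s(-67))*((-477 - 1*(-244)) + 1812) = (1093 + (-2 + (-6 - 67)*(2 - 67))/(2 - 67))*((-477 - 1*(-244)) + 1812) = (1093 + (-2 - 73*(-65))/(-65))*((-477 + 244) + 1812) = (1093 - (-2 + 4745)/65)*(-233 + 1812) = (1093 - 1/65*4743)*1579 = (1093 - 4743/65)*1579 = (66302/65)*1579 = 104690858/65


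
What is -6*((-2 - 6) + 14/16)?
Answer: 171/4 ≈ 42.750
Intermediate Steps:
-6*((-2 - 6) + 14/16) = -6*(-8 + 14*(1/16)) = -6*(-8 + 7/8) = -6*(-57/8) = 171/4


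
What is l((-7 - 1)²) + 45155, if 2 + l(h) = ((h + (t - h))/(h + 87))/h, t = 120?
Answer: 54544839/1208 ≈ 45153.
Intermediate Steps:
l(h) = -2 + 120/(h*(87 + h)) (l(h) = -2 + ((h + (120 - h))/(h + 87))/h = -2 + (120/(87 + h))/h = -2 + 120/(h*(87 + h)))
l((-7 - 1)²) + 45155 = 2*(60 - ((-7 - 1)²)² - 87*(-7 - 1)²)/(((-7 - 1)²)*(87 + (-7 - 1)²)) + 45155 = 2*(60 - ((-8)²)² - 87*(-8)²)/(((-8)²)*(87 + (-8)²)) + 45155 = 2*(60 - 1*64² - 87*64)/(64*(87 + 64)) + 45155 = 2*(1/64)*(60 - 1*4096 - 5568)/151 + 45155 = 2*(1/64)*(1/151)*(60 - 4096 - 5568) + 45155 = 2*(1/64)*(1/151)*(-9604) + 45155 = -2401/1208 + 45155 = 54544839/1208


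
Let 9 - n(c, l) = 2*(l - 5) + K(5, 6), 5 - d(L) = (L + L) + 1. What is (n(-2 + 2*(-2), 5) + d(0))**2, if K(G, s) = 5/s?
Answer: 5329/36 ≈ 148.03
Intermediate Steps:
d(L) = 4 - 2*L (d(L) = 5 - ((L + L) + 1) = 5 - (2*L + 1) = 5 - (1 + 2*L) = 5 + (-1 - 2*L) = 4 - 2*L)
n(c, l) = 109/6 - 2*l (n(c, l) = 9 - (2*(l - 5) + 5/6) = 9 - (2*(-5 + l) + 5*(1/6)) = 9 - ((-10 + 2*l) + 5/6) = 9 - (-55/6 + 2*l) = 9 + (55/6 - 2*l) = 109/6 - 2*l)
(n(-2 + 2*(-2), 5) + d(0))**2 = ((109/6 - 2*5) + (4 - 2*0))**2 = ((109/6 - 10) + (4 + 0))**2 = (49/6 + 4)**2 = (73/6)**2 = 5329/36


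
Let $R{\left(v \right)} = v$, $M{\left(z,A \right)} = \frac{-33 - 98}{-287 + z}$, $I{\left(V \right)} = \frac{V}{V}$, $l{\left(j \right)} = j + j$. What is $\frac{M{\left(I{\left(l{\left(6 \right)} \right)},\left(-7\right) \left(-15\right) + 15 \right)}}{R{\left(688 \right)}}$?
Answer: $\frac{131}{196768} \approx 0.00066576$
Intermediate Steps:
$l{\left(j \right)} = 2 j$
$I{\left(V \right)} = 1$
$M{\left(z,A \right)} = - \frac{131}{-287 + z}$
$\frac{M{\left(I{\left(l{\left(6 \right)} \right)},\left(-7\right) \left(-15\right) + 15 \right)}}{R{\left(688 \right)}} = \frac{\left(-131\right) \frac{1}{-287 + 1}}{688} = - \frac{131}{-286} \cdot \frac{1}{688} = \left(-131\right) \left(- \frac{1}{286}\right) \frac{1}{688} = \frac{131}{286} \cdot \frac{1}{688} = \frac{131}{196768}$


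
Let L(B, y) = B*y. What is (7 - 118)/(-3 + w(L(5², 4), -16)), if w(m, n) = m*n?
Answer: 111/1603 ≈ 0.069245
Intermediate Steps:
(7 - 118)/(-3 + w(L(5², 4), -16)) = (7 - 118)/(-3 + (5²*4)*(-16)) = -111/(-3 + (25*4)*(-16)) = -111/(-3 + 100*(-16)) = -111/(-3 - 1600) = -111/(-1603) = -111*(-1/1603) = 111/1603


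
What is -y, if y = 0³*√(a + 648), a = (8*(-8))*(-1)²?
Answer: 0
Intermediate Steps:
a = -64 (a = -64*1 = -64)
y = 0 (y = 0³*√(-64 + 648) = 0*√584 = 0*(2*√146) = 0)
-y = -1*0 = 0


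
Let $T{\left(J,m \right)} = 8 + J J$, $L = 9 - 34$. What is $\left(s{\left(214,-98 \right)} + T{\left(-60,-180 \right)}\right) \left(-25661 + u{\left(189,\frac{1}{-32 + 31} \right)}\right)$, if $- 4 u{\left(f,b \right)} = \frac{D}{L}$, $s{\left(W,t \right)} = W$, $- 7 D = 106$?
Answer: $- \frac{2451923019}{25} \approx -9.8077 \cdot 10^{7}$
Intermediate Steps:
$D = - \frac{106}{7}$ ($D = \left(- \frac{1}{7}\right) 106 = - \frac{106}{7} \approx -15.143$)
$L = -25$ ($L = 9 - 34 = -25$)
$T{\left(J,m \right)} = 8 + J^{2}$
$u{\left(f,b \right)} = - \frac{53}{350}$ ($u{\left(f,b \right)} = - \frac{\left(- \frac{106}{7}\right) \frac{1}{-25}}{4} = - \frac{\left(- \frac{106}{7}\right) \left(- \frac{1}{25}\right)}{4} = \left(- \frac{1}{4}\right) \frac{106}{175} = - \frac{53}{350}$)
$\left(s{\left(214,-98 \right)} + T{\left(-60,-180 \right)}\right) \left(-25661 + u{\left(189,\frac{1}{-32 + 31} \right)}\right) = \left(214 + \left(8 + \left(-60\right)^{2}\right)\right) \left(-25661 - \frac{53}{350}\right) = \left(214 + \left(8 + 3600\right)\right) \left(- \frac{8981403}{350}\right) = \left(214 + 3608\right) \left(- \frac{8981403}{350}\right) = 3822 \left(- \frac{8981403}{350}\right) = - \frac{2451923019}{25}$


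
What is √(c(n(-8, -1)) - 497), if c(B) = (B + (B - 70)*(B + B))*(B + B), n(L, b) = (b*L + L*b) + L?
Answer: I*√16241 ≈ 127.44*I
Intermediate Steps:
n(L, b) = L + 2*L*b (n(L, b) = (L*b + L*b) + L = 2*L*b + L = L + 2*L*b)
c(B) = 2*B*(B + 2*B*(-70 + B)) (c(B) = (B + (-70 + B)*(2*B))*(2*B) = (B + 2*B*(-70 + B))*(2*B) = 2*B*(B + 2*B*(-70 + B)))
√(c(n(-8, -1)) - 497) = √((-8*(1 + 2*(-1)))²*(-278 + 4*(-8*(1 + 2*(-1)))) - 497) = √((-8*(1 - 2))²*(-278 + 4*(-8*(1 - 2))) - 497) = √((-8*(-1))²*(-278 + 4*(-8*(-1))) - 497) = √(8²*(-278 + 4*8) - 497) = √(64*(-278 + 32) - 497) = √(64*(-246) - 497) = √(-15744 - 497) = √(-16241) = I*√16241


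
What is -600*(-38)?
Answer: 22800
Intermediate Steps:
-600*(-38) = -60*(-380) = 22800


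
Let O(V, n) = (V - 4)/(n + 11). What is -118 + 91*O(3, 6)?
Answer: -2097/17 ≈ -123.35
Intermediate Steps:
O(V, n) = (-4 + V)/(11 + n)
-118 + 91*O(3, 6) = -118 + 91*((-4 + 3)/(11 + 6)) = -118 + 91*(-1/17) = -118 - 91/17 = -2097/17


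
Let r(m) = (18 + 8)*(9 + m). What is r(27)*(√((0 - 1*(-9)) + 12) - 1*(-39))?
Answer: 36504 + 936*√21 ≈ 40793.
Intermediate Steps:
r(m) = 234 + 26*m (r(m) = 26*(9 + m) = 234 + 26*m)
r(27)*(√((0 - 1*(-9)) + 12) - 1*(-39)) = (234 + 26*27)*(√((0 - 1*(-9)) + 12) - 1*(-39)) = (234 + 702)*(√((0 + 9) + 12) + 39) = 936*(√(9 + 12) + 39) = 936*(√21 + 39) = 936*(39 + √21) = 36504 + 936*√21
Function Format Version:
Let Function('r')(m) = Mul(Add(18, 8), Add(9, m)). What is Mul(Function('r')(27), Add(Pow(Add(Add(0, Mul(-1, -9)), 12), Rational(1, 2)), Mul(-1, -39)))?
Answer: Add(36504, Mul(936, Pow(21, Rational(1, 2)))) ≈ 40793.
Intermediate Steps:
Function('r')(m) = Add(234, Mul(26, m)) (Function('r')(m) = Mul(26, Add(9, m)) = Add(234, Mul(26, m)))
Mul(Function('r')(27), Add(Pow(Add(Add(0, Mul(-1, -9)), 12), Rational(1, 2)), Mul(-1, -39))) = Mul(Add(234, Mul(26, 27)), Add(Pow(Add(Add(0, Mul(-1, -9)), 12), Rational(1, 2)), Mul(-1, -39))) = Mul(Add(234, 702), Add(Pow(Add(Add(0, 9), 12), Rational(1, 2)), 39)) = Mul(936, Add(Pow(Add(9, 12), Rational(1, 2)), 39)) = Mul(936, Add(Pow(21, Rational(1, 2)), 39)) = Mul(936, Add(39, Pow(21, Rational(1, 2)))) = Add(36504, Mul(936, Pow(21, Rational(1, 2))))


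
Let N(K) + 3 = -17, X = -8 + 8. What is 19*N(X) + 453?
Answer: 73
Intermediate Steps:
X = 0
N(K) = -20 (N(K) = -3 - 17 = -20)
19*N(X) + 453 = 19*(-20) + 453 = -380 + 453 = 73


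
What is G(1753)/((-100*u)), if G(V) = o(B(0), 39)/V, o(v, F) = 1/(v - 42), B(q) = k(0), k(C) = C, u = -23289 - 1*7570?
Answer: -1/227202473400 ≈ -4.4014e-12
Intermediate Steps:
u = -30859 (u = -23289 - 7570 = -30859)
B(q) = 0
o(v, F) = 1/(-42 + v)
G(V) = -1/(42*V) (G(V) = 1/((-42 + 0)*V) = 1/((-42)*V) = -1/(42*V))
G(1753)/((-100*u)) = (-1/42/1753)/((-100*(-30859))) = -1/42*1/1753/3085900 = -1/73626*1/3085900 = -1/227202473400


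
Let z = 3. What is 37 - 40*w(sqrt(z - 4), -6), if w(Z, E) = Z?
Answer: 37 - 40*I ≈ 37.0 - 40.0*I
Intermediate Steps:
37 - 40*w(sqrt(z - 4), -6) = 37 - 40*sqrt(3 - 4) = 37 - 40*I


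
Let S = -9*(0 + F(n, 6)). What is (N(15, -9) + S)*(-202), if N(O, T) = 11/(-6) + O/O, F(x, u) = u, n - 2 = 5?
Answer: 33229/3 ≈ 11076.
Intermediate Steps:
n = 7 (n = 2 + 5 = 7)
N(O, T) = -5/6 (N(O, T) = 11*(-1/6) + 1 = -11/6 + 1 = -5/6)
S = -54 (S = -9*(0 + 6) = -9*6 = -54)
(N(15, -9) + S)*(-202) = (-5/6 - 54)*(-202) = -329/6*(-202) = 33229/3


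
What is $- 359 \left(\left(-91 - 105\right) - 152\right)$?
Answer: $124932$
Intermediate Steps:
$- 359 \left(\left(-91 - 105\right) - 152\right) = - 359 \left(-196 - 152\right) = \left(-359\right) \left(-348\right) = 124932$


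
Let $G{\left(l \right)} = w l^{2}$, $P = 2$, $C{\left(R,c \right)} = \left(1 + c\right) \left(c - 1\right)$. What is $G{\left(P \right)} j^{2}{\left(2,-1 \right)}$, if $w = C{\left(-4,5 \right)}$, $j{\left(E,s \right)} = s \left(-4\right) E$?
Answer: $6144$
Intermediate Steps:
$C{\left(R,c \right)} = \left(1 + c\right) \left(-1 + c\right)$
$j{\left(E,s \right)} = - 4 E s$ ($j{\left(E,s \right)} = - 4 s E = - 4 E s$)
$w = 24$ ($w = -1 + 5^{2} = -1 + 25 = 24$)
$G{\left(l \right)} = 24 l^{2}$
$G{\left(P \right)} j^{2}{\left(2,-1 \right)} = 24 \cdot 2^{2} \left(\left(-4\right) 2 \left(-1\right)\right)^{2} = 24 \cdot 4 \cdot 8^{2} = 96 \cdot 64 = 6144$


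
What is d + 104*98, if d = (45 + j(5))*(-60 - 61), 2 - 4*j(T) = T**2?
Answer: 21771/4 ≈ 5442.8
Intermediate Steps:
j(T) = 1/2 - T**2/4
d = -18997/4 (d = (45 + (1/2 - 1/4*5**2))*(-60 - 61) = (45 + (1/2 - 1/4*25))*(-121) = (45 + (1/2 - 25/4))*(-121) = (45 - 23/4)*(-121) = (157/4)*(-121) = -18997/4 ≈ -4749.3)
d + 104*98 = -18997/4 + 104*98 = -18997/4 + 10192 = 21771/4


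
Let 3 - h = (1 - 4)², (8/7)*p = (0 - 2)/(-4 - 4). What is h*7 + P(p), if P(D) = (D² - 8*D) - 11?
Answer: -56015/1024 ≈ -54.702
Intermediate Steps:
p = 7/32 (p = 7*((0 - 2)/(-4 - 4))/8 = 7*(-2/(-8))/8 = 7*(-2*(-⅛))/8 = (7/8)*(¼) = 7/32 ≈ 0.21875)
P(D) = -11 + D² - 8*D
h = -6 (h = 3 - (1 - 4)² = 3 - 1*(-3)² = 3 - 1*9 = 3 - 9 = -6)
h*7 + P(p) = -6*7 + (-11 + (7/32)² - 8*7/32) = -42 + (-11 + 49/1024 - 7/4) = -42 - 13007/1024 = -56015/1024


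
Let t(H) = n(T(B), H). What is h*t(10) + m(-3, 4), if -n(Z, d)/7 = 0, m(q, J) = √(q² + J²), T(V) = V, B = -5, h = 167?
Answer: 5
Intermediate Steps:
m(q, J) = √(J² + q²)
n(Z, d) = 0 (n(Z, d) = -7*0 = 0)
t(H) = 0
h*t(10) + m(-3, 4) = 167*0 + √(4² + (-3)²) = 0 + √(16 + 9) = 0 + √25 = 0 + 5 = 5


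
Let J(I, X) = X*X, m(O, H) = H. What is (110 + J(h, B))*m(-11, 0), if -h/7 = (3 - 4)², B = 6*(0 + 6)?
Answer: 0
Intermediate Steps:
B = 36 (B = 6*6 = 36)
h = -7 (h = -7*(3 - 4)² = -7*(-1)² = -7*1 = -7)
J(I, X) = X²
(110 + J(h, B))*m(-11, 0) = (110 + 36²)*0 = (110 + 1296)*0 = 1406*0 = 0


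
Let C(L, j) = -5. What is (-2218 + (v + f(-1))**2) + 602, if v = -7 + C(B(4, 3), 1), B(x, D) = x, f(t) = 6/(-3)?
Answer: -1420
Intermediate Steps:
f(t) = -2 (f(t) = 6*(-1/3) = -2)
v = -12 (v = -7 - 5 = -12)
(-2218 + (v + f(-1))**2) + 602 = (-2218 + (-12 - 2)**2) + 602 = (-2218 + (-14)**2) + 602 = (-2218 + 196) + 602 = -2022 + 602 = -1420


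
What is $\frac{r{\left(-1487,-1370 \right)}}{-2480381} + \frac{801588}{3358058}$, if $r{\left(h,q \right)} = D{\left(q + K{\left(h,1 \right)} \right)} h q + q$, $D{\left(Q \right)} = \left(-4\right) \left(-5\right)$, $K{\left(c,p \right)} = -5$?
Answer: $- \frac{67413599677956}{4164631630049} \approx -16.187$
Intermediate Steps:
$D{\left(Q \right)} = 20$
$r{\left(h,q \right)} = q + 20 h q$ ($r{\left(h,q \right)} = 20 h q + q = q + 20 h q$)
$\frac{r{\left(-1487,-1370 \right)}}{-2480381} + \frac{801588}{3358058} = \frac{\left(-1370\right) \left(1 + 20 \left(-1487\right)\right)}{-2480381} + \frac{801588}{3358058} = - 1370 \left(1 - 29740\right) \left(- \frac{1}{2480381}\right) + 801588 \cdot \frac{1}{3358058} = \left(-1370\right) \left(-29739\right) \left(- \frac{1}{2480381}\right) + \frac{400794}{1679029} = 40742430 \left(- \frac{1}{2480381}\right) + \frac{400794}{1679029} = - \frac{40742430}{2480381} + \frac{400794}{1679029} = - \frac{67413599677956}{4164631630049}$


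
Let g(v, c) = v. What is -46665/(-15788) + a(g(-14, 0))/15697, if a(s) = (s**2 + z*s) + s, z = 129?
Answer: 706860793/247824236 ≈ 2.8523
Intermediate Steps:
a(s) = s**2 + 130*s (a(s) = (s**2 + 129*s) + s = s**2 + 130*s)
-46665/(-15788) + a(g(-14, 0))/15697 = -46665/(-15788) - 14*(130 - 14)/15697 = -46665*(-1/15788) - 14*116*(1/15697) = 46665/15788 - 1624*1/15697 = 46665/15788 - 1624/15697 = 706860793/247824236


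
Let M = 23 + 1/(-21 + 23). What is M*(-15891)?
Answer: -746877/2 ≈ -3.7344e+5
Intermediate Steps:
M = 47/2 (M = 23 + 1/2 = 23 + ½ = 47/2 ≈ 23.500)
M*(-15891) = (47/2)*(-15891) = -746877/2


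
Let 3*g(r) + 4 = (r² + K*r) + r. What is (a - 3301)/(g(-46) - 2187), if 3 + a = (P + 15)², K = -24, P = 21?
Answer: 6024/3391 ≈ 1.7765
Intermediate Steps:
a = 1293 (a = -3 + (21 + 15)² = -3 + 36² = -3 + 1296 = 1293)
g(r) = -4/3 - 23*r/3 + r²/3 (g(r) = -4/3 + ((r² - 24*r) + r)/3 = -4/3 + (r² - 23*r)/3 = -4/3 + (-23*r/3 + r²/3) = -4/3 - 23*r/3 + r²/3)
(a - 3301)/(g(-46) - 2187) = (1293 - 3301)/((-4/3 - 23/3*(-46) + (⅓)*(-46)²) - 2187) = -2008/((-4/3 + 1058/3 + (⅓)*2116) - 2187) = -2008/((-4/3 + 1058/3 + 2116/3) - 2187) = -2008/(3170/3 - 2187) = -2008/(-3391/3) = -2008*(-3/3391) = 6024/3391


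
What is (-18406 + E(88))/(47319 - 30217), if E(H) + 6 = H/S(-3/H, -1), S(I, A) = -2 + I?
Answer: -1651746/1530629 ≈ -1.0791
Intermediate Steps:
E(H) = -6 + H/(-2 - 3/H)
(-18406 + E(88))/(47319 - 30217) = (-18406 + (-18 - 1*88² - 12*88)/(3 + 2*88))/(47319 - 30217) = (-18406 + (-18 - 1*7744 - 1056)/(3 + 176))/17102 = (-18406 + (-18 - 7744 - 1056)/179)*(1/17102) = (-18406 + (1/179)*(-8818))*(1/17102) = (-18406 - 8818/179)*(1/17102) = -3303492/179*1/17102 = -1651746/1530629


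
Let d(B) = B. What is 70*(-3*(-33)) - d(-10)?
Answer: 6940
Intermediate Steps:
70*(-3*(-33)) - d(-10) = 70*(-3*(-33)) - 1*(-10) = 70*99 + 10 = 6930 + 10 = 6940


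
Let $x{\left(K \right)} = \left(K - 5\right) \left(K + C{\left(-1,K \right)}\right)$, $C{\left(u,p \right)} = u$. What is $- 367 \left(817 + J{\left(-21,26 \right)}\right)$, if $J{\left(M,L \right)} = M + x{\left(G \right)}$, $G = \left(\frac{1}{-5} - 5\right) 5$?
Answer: $-599311$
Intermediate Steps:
$G = -26$ ($G = \left(- \frac{1}{5} - 5\right) 5 = \left(- \frac{26}{5}\right) 5 = -26$)
$x{\left(K \right)} = \left(-1 + K\right) \left(-5 + K\right)$ ($x{\left(K \right)} = \left(K - 5\right) \left(K - 1\right) = \left(-5 + K\right) \left(-1 + K\right) = \left(-1 + K\right) \left(-5 + K\right)$)
$J{\left(M,L \right)} = 837 + M$ ($J{\left(M,L \right)} = M + \left(5 + \left(-26\right)^{2} - -156\right) = M + \left(5 + 676 + 156\right) = M + 837 = 837 + M$)
$- 367 \left(817 + J{\left(-21,26 \right)}\right) = - 367 \left(817 + \left(837 - 21\right)\right) = - 367 \left(817 + 816\right) = \left(-367\right) 1633 = -599311$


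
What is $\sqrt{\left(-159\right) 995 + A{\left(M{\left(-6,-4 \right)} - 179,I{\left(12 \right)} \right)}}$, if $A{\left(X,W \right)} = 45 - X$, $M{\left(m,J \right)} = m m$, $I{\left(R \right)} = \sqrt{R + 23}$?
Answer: $i \sqrt{158017} \approx 397.51 i$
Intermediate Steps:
$I{\left(R \right)} = \sqrt{23 + R}$
$M{\left(m,J \right)} = m^{2}$
$\sqrt{\left(-159\right) 995 + A{\left(M{\left(-6,-4 \right)} - 179,I{\left(12 \right)} \right)}} = \sqrt{\left(-159\right) 995 + \left(45 - \left(\left(-6\right)^{2} - 179\right)\right)} = \sqrt{-158205 + \left(45 - \left(36 - 179\right)\right)} = \sqrt{-158205 + \left(45 - -143\right)} = \sqrt{-158205 + \left(45 + 143\right)} = \sqrt{-158205 + 188} = \sqrt{-158017} = i \sqrt{158017}$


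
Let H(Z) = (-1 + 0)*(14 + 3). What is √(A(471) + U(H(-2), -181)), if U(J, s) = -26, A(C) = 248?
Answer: √222 ≈ 14.900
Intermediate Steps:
H(Z) = -17 (H(Z) = -1*17 = -17)
√(A(471) + U(H(-2), -181)) = √(248 - 26) = √222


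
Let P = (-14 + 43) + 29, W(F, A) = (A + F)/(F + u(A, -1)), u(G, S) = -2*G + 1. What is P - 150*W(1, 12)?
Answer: 1613/11 ≈ 146.64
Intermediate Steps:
u(G, S) = 1 - 2*G
W(F, A) = (A + F)/(1 + F - 2*A) (W(F, A) = (A + F)/(F + (1 - 2*A)) = (A + F)/(1 + F - 2*A))
P = 58 (P = 29 + 29 = 58)
P - 150*W(1, 12) = 58 - 150*(12 + 1)/(1 + 1 - 2*12) = 58 - 150*13/(1 + 1 - 24) = 58 - 150*13/(-22) = 58 - (-75)*13/11 = 58 - 150*(-13/22) = 58 + 975/11 = 1613/11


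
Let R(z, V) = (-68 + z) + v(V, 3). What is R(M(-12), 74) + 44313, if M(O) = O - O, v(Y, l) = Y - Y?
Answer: 44245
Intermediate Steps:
v(Y, l) = 0
M(O) = 0
R(z, V) = -68 + z (R(z, V) = (-68 + z) + 0 = -68 + z)
R(M(-12), 74) + 44313 = (-68 + 0) + 44313 = -68 + 44313 = 44245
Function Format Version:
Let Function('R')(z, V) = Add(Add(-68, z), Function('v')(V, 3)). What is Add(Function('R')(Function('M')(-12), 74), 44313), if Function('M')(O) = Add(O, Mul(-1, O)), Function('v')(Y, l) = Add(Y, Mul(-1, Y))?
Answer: 44245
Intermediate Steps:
Function('v')(Y, l) = 0
Function('M')(O) = 0
Function('R')(z, V) = Add(-68, z) (Function('R')(z, V) = Add(Add(-68, z), 0) = Add(-68, z))
Add(Function('R')(Function('M')(-12), 74), 44313) = Add(Add(-68, 0), 44313) = Add(-68, 44313) = 44245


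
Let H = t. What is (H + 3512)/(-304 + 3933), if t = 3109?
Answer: 6621/3629 ≈ 1.8245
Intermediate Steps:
H = 3109
(H + 3512)/(-304 + 3933) = (3109 + 3512)/(-304 + 3933) = 6621/3629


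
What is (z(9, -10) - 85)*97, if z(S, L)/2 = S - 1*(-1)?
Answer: -6305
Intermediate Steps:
z(S, L) = 2 + 2*S (z(S, L) = 2*(S - 1*(-1)) = 2*(S + 1) = 2*(1 + S) = 2 + 2*S)
(z(9, -10) - 85)*97 = ((2 + 2*9) - 85)*97 = ((2 + 18) - 85)*97 = (20 - 85)*97 = -65*97 = -6305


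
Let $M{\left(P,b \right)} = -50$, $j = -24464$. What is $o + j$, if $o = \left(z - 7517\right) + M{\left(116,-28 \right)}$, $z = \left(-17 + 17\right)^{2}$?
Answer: $-32031$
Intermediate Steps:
$z = 0$ ($z = 0^{2} = 0$)
$o = -7567$ ($o = \left(0 - 7517\right) - 50 = -7517 - 50 = -7567$)
$o + j = -7567 - 24464 = -32031$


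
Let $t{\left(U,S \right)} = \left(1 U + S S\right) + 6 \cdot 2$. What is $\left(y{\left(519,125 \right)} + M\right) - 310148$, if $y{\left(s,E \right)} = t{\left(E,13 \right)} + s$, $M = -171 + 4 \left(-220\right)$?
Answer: $-310374$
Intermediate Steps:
$t{\left(U,S \right)} = 12 + U + S^{2}$ ($t{\left(U,S \right)} = \left(U + S^{2}\right) + 12 = 12 + U + S^{2}$)
$M = -1051$ ($M = -171 - 880 = -1051$)
$y{\left(s,E \right)} = 181 + E + s$ ($y{\left(s,E \right)} = \left(12 + E + 13^{2}\right) + s = \left(12 + E + 169\right) + s = \left(181 + E\right) + s = 181 + E + s$)
$\left(y{\left(519,125 \right)} + M\right) - 310148 = \left(\left(181 + 125 + 519\right) - 1051\right) - 310148 = \left(825 - 1051\right) - 310148 = -226 - 310148 = -310374$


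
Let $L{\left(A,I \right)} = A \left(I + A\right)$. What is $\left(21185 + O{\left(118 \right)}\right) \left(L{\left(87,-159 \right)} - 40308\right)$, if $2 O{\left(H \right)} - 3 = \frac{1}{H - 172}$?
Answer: $- \frac{8880275221}{9} \approx -9.867 \cdot 10^{8}$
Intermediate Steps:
$O{\left(H \right)} = \frac{3}{2} + \frac{1}{2 \left(-172 + H\right)}$ ($O{\left(H \right)} = \frac{3}{2} + \frac{1}{2 \left(H - 172\right)} = \frac{3}{2} + \frac{1}{2 \left(-172 + H\right)}$)
$L{\left(A,I \right)} = A \left(A + I\right)$
$\left(21185 + O{\left(118 \right)}\right) \left(L{\left(87,-159 \right)} - 40308\right) = \left(21185 + \frac{-515 + 3 \cdot 118}{2 \left(-172 + 118\right)}\right) \left(87 \left(87 - 159\right) - 40308\right) = \left(21185 + \frac{-515 + 354}{2 \left(-54\right)}\right) \left(87 \left(-72\right) - 40308\right) = \left(21185 + \frac{1}{2} \left(- \frac{1}{54}\right) \left(-161\right)\right) \left(-6264 - 40308\right) = \left(21185 + \frac{161}{108}\right) \left(-46572\right) = \frac{2288141}{108} \left(-46572\right) = - \frac{8880275221}{9}$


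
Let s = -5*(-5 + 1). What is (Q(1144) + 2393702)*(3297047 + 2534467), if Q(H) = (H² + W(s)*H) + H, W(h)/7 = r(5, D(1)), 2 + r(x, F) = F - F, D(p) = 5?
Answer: 21504092754924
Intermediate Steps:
r(x, F) = -2 (r(x, F) = -2 + (F - F) = -2 + 0 = -2)
s = 20 (s = -5*(-4) = 20)
W(h) = -14 (W(h) = 7*(-2) = -14)
Q(H) = H² - 13*H (Q(H) = (H² - 14*H) + H = H² - 13*H)
(Q(1144) + 2393702)*(3297047 + 2534467) = (1144*(-13 + 1144) + 2393702)*(3297047 + 2534467) = (1144*1131 + 2393702)*5831514 = (1293864 + 2393702)*5831514 = 3687566*5831514 = 21504092754924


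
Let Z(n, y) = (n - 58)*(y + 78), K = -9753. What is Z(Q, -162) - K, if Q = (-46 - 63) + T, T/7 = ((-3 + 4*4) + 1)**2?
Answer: -91467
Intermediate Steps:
T = 1372 (T = 7*((-3 + 4*4) + 1)**2 = 7*((-3 + 16) + 1)**2 = 7*(13 + 1)**2 = 7*14**2 = 7*196 = 1372)
Q = 1263 (Q = (-46 - 63) + 1372 = -109 + 1372 = 1263)
Z(n, y) = (-58 + n)*(78 + y)
Z(Q, -162) - K = (-4524 - 58*(-162) + 78*1263 + 1263*(-162)) - 1*(-9753) = (-4524 + 9396 + 98514 - 204606) + 9753 = -101220 + 9753 = -91467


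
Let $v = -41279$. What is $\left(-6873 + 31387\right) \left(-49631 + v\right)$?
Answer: $-2228567740$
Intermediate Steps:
$\left(-6873 + 31387\right) \left(-49631 + v\right) = \left(-6873 + 31387\right) \left(-49631 - 41279\right) = 24514 \left(-90910\right) = -2228567740$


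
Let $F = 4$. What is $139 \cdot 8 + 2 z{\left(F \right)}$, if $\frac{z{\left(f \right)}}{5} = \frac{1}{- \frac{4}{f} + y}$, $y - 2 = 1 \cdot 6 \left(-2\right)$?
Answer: $\frac{12222}{11} \approx 1111.1$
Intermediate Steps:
$y = -10$ ($y = 2 + 1 \cdot 6 \left(-2\right) = 2 + 6 \left(-2\right) = 2 - 12 = -10$)
$z{\left(f \right)} = \frac{5}{-10 - \frac{4}{f}}$ ($z{\left(f \right)} = \frac{5}{- \frac{4}{f} - 10} = \frac{5}{-10 - \frac{4}{f}}$)
$139 \cdot 8 + 2 z{\left(F \right)} = 139 \cdot 8 + 2 \cdot \frac{5}{2} \cdot 4 \frac{1}{-2 - 20} = 1112 + 2 \cdot \frac{5}{2} \cdot 4 \frac{1}{-2 - 20} = 1112 + 2 \cdot \frac{5}{2} \cdot 4 \frac{1}{-22} = 1112 + 2 \cdot \frac{5}{2} \cdot 4 \left(- \frac{1}{22}\right) = 1112 + 2 \left(- \frac{5}{11}\right) = 1112 - \frac{10}{11} = \frac{12222}{11}$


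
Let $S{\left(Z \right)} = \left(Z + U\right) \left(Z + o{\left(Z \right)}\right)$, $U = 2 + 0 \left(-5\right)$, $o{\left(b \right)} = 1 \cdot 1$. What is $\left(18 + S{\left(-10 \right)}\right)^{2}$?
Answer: $8100$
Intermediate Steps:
$o{\left(b \right)} = 1$
$U = 2$ ($U = 2 + 0 = 2$)
$S{\left(Z \right)} = \left(1 + Z\right) \left(2 + Z\right)$ ($S{\left(Z \right)} = \left(Z + 2\right) \left(Z + 1\right) = \left(2 + Z\right) \left(1 + Z\right) = \left(1 + Z\right) \left(2 + Z\right)$)
$\left(18 + S{\left(-10 \right)}\right)^{2} = \left(18 + \left(2 + \left(-10\right)^{2} + 3 \left(-10\right)\right)\right)^{2} = \left(18 + \left(2 + 100 - 30\right)\right)^{2} = \left(18 + 72\right)^{2} = 90^{2} = 8100$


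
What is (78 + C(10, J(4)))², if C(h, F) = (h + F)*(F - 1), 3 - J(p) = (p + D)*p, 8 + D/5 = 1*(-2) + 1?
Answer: 867891600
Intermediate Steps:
D = -45 (D = -40 + 5*(1*(-2) + 1) = -40 + 5*(-2 + 1) = -40 + 5*(-1) = -40 - 5 = -45)
J(p) = 3 - p*(-45 + p) (J(p) = 3 - (p - 45)*p = 3 - (-45 + p)*p = 3 - p*(-45 + p))
C(h, F) = (-1 + F)*(F + h) (C(h, F) = (F + h)*(-1 + F) = (-1 + F)*(F + h))
(78 + C(10, J(4)))² = (78 + ((3 - 1*4² + 45*4)² - (3 - 1*4² + 45*4) - 1*10 + (3 - 1*4² + 45*4)*10))² = (78 + ((3 - 1*16 + 180)² - (3 - 1*16 + 180) - 10 + (3 - 1*16 + 180)*10))² = (78 + ((3 - 16 + 180)² - (3 - 16 + 180) - 10 + (3 - 16 + 180)*10))² = (78 + (167² - 1*167 - 10 + 167*10))² = (78 + (27889 - 167 - 10 + 1670))² = (78 + 29382)² = 29460² = 867891600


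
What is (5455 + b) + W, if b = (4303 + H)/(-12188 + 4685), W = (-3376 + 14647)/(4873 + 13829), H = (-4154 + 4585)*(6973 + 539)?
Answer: 26107584559/5197078 ≈ 5023.5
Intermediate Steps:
H = 3237672 (H = 431*7512 = 3237672)
W = 3757/6234 (W = 11271/18702 = 11271*(1/18702) = 3757/6234 ≈ 0.60266)
b = -3241975/7503 (b = (4303 + 3237672)/(-12188 + 4685) = 3241975/(-7503) = 3241975*(-1/7503) = -3241975/7503 ≈ -432.09)
(5455 + b) + W = (5455 - 3241975/7503) + 3757/6234 = 37686890/7503 + 3757/6234 = 26107584559/5197078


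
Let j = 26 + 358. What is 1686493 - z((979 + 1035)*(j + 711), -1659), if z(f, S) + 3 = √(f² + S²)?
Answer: 1686496 - 3*√540387017909 ≈ -5.1883e+5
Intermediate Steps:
j = 384
z(f, S) = -3 + √(S² + f²) (z(f, S) = -3 + √(f² + S²) = -3 + √(S² + f²))
1686493 - z((979 + 1035)*(j + 711), -1659) = 1686493 - (-3 + √((-1659)² + ((979 + 1035)*(384 + 711))²)) = 1686493 - (-3 + √(2752281 + (2014*1095)²)) = 1686493 - (-3 + √(2752281 + 2205330²)) = 1686493 - (-3 + √(2752281 + 4863480408900)) = 1686493 - (-3 + √4863483161181) = 1686493 - (-3 + 3*√540387017909) = 1686493 + (3 - 3*√540387017909) = 1686496 - 3*√540387017909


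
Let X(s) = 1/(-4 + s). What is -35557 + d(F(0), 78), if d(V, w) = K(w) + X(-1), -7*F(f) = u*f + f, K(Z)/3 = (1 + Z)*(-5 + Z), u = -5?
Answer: -91281/5 ≈ -18256.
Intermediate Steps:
K(Z) = 3*(1 + Z)*(-5 + Z) (K(Z) = 3*((1 + Z)*(-5 + Z)) = 3*(1 + Z)*(-5 + Z))
F(f) = 4*f/7 (F(f) = -(-5*f + f)/7 = -(-4)*f/7 = 4*f/7)
d(V, w) = -76/5 - 12*w + 3*w² (d(V, w) = (-15 - 12*w + 3*w²) + 1/(-4 - 1) = (-15 - 12*w + 3*w²) + 1/(-5) = (-15 - 12*w + 3*w²) - ⅕ = -76/5 - 12*w + 3*w²)
-35557 + d(F(0), 78) = -35557 + (-76/5 - 12*78 + 3*78²) = -35557 + (-76/5 - 936 + 3*6084) = -35557 + (-76/5 - 936 + 18252) = -35557 + 86504/5 = -91281/5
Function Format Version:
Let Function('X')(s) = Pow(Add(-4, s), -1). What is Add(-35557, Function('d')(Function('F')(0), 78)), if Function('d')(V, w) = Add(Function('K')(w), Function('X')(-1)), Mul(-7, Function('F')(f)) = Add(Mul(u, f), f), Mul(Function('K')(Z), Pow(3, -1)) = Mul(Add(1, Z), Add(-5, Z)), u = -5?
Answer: Rational(-91281, 5) ≈ -18256.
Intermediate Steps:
Function('K')(Z) = Mul(3, Add(1, Z), Add(-5, Z)) (Function('K')(Z) = Mul(3, Mul(Add(1, Z), Add(-5, Z))) = Mul(3, Add(1, Z), Add(-5, Z)))
Function('F')(f) = Mul(Rational(4, 7), f) (Function('F')(f) = Mul(Rational(-1, 7), Add(Mul(-5, f), f)) = Mul(Rational(-1, 7), Mul(-4, f)) = Mul(Rational(4, 7), f))
Function('d')(V, w) = Add(Rational(-76, 5), Mul(-12, w), Mul(3, Pow(w, 2))) (Function('d')(V, w) = Add(Add(-15, Mul(-12, w), Mul(3, Pow(w, 2))), Pow(Add(-4, -1), -1)) = Add(Add(-15, Mul(-12, w), Mul(3, Pow(w, 2))), Pow(-5, -1)) = Add(Add(-15, Mul(-12, w), Mul(3, Pow(w, 2))), Rational(-1, 5)) = Add(Rational(-76, 5), Mul(-12, w), Mul(3, Pow(w, 2))))
Add(-35557, Function('d')(Function('F')(0), 78)) = Add(-35557, Add(Rational(-76, 5), Mul(-12, 78), Mul(3, Pow(78, 2)))) = Add(-35557, Add(Rational(-76, 5), -936, Mul(3, 6084))) = Add(-35557, Add(Rational(-76, 5), -936, 18252)) = Add(-35557, Rational(86504, 5)) = Rational(-91281, 5)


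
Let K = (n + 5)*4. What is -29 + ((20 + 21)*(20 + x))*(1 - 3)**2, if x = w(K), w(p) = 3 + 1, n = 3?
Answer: 3907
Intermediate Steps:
K = 32 (K = (3 + 5)*4 = 8*4 = 32)
w(p) = 4
x = 4
-29 + ((20 + 21)*(20 + x))*(1 - 3)**2 = -29 + ((20 + 21)*(20 + 4))*(1 - 3)**2 = -29 + (41*24)*(-2)**2 = -29 + 984*4 = -29 + 3936 = 3907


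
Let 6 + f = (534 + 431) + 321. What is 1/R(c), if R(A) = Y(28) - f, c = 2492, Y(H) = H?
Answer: -1/1252 ≈ -0.00079872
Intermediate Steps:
f = 1280 (f = -6 + ((534 + 431) + 321) = -6 + (965 + 321) = -6 + 1286 = 1280)
R(A) = -1252 (R(A) = 28 - 1*1280 = 28 - 1280 = -1252)
1/R(c) = 1/(-1252) = -1/1252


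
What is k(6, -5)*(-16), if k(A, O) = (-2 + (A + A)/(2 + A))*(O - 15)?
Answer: -160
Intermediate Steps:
k(A, O) = (-15 + O)*(-2 + 2*A/(2 + A)) (k(A, O) = (-2 + (2*A)/(2 + A))*(-15 + O) = (-2 + 2*A/(2 + A))*(-15 + O) = (-15 + O)*(-2 + 2*A/(2 + A)))
k(6, -5)*(-16) = (4*(15 - 1*(-5))/(2 + 6))*(-16) = (4*(15 + 5)/8)*(-16) = (4*(⅛)*20)*(-16) = 10*(-16) = -160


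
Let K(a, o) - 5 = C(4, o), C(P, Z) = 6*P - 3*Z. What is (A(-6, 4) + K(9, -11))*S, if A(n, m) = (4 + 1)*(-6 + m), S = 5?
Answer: 260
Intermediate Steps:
C(P, Z) = -3*Z + 6*P
A(n, m) = -30 + 5*m (A(n, m) = 5*(-6 + m) = -30 + 5*m)
K(a, o) = 29 - 3*o (K(a, o) = 5 + (-3*o + 6*4) = 5 + (-3*o + 24) = 5 + (24 - 3*o) = 29 - 3*o)
(A(-6, 4) + K(9, -11))*S = ((-30 + 5*4) + (29 - 3*(-11)))*5 = ((-30 + 20) + (29 + 33))*5 = (-10 + 62)*5 = 52*5 = 260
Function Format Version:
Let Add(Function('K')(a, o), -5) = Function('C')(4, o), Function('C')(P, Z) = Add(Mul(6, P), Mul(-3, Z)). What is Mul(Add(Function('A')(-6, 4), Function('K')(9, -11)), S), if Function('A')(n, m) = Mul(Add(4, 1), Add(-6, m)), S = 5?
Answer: 260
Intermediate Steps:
Function('C')(P, Z) = Add(Mul(-3, Z), Mul(6, P))
Function('A')(n, m) = Add(-30, Mul(5, m)) (Function('A')(n, m) = Mul(5, Add(-6, m)) = Add(-30, Mul(5, m)))
Function('K')(a, o) = Add(29, Mul(-3, o)) (Function('K')(a, o) = Add(5, Add(Mul(-3, o), Mul(6, 4))) = Add(5, Add(Mul(-3, o), 24)) = Add(5, Add(24, Mul(-3, o))) = Add(29, Mul(-3, o)))
Mul(Add(Function('A')(-6, 4), Function('K')(9, -11)), S) = Mul(Add(Add(-30, Mul(5, 4)), Add(29, Mul(-3, -11))), 5) = Mul(Add(Add(-30, 20), Add(29, 33)), 5) = Mul(Add(-10, 62), 5) = Mul(52, 5) = 260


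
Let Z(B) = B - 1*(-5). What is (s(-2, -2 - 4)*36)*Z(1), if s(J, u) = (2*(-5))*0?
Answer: 0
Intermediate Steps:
s(J, u) = 0 (s(J, u) = -10*0 = 0)
Z(B) = 5 + B (Z(B) = B + 5 = 5 + B)
(s(-2, -2 - 4)*36)*Z(1) = (0*36)*(5 + 1) = 0*6 = 0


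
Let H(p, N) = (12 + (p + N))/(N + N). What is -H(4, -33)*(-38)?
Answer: 323/33 ≈ 9.7879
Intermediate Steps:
H(p, N) = (12 + N + p)/(2*N) (H(p, N) = (12 + (N + p))/((2*N)) = (12 + N + p)*(1/(2*N)) = (12 + N + p)/(2*N))
-H(4, -33)*(-38) = -(1/2)*(12 - 33 + 4)/(-33)*(-38) = -(1/2)*(-1/33)*(-17)*(-38) = -17*(-38)/66 = -1*(-323/33) = 323/33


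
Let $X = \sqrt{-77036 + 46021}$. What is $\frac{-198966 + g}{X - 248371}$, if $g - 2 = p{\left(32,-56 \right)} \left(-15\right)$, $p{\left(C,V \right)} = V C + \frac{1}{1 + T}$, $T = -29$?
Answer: $\frac{1196735179027}{1727269170368} + \frac{4818337 i \sqrt{31015}}{1727269170368} \approx 0.69285 + 0.00049127 i$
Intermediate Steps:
$X = i \sqrt{31015}$ ($X = \sqrt{-31015} = i \sqrt{31015} \approx 176.11 i$)
$p{\left(C,V \right)} = - \frac{1}{28} + C V$ ($p{\left(C,V \right)} = V C + \frac{1}{1 - 29} = C V + \frac{1}{-28} = C V - \frac{1}{28} = - \frac{1}{28} + C V$)
$g = \frac{752711}{28}$ ($g = 2 + \left(- \frac{1}{28} + 32 \left(-56\right)\right) \left(-15\right) = 2 + \left(- \frac{1}{28} - 1792\right) \left(-15\right) = 2 - - \frac{752655}{28} = 2 + \frac{752655}{28} = \frac{752711}{28} \approx 26883.0$)
$\frac{-198966 + g}{X - 248371} = \frac{-198966 + \frac{752711}{28}}{i \sqrt{31015} - 248371} = - \frac{4818337}{28 \left(-248371 + i \sqrt{31015}\right)}$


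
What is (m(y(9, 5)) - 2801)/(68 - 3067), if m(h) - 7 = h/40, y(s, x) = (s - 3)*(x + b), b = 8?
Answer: 55841/59980 ≈ 0.93099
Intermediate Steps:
y(s, x) = (-3 + s)*(8 + x) (y(s, x) = (s - 3)*(x + 8) = (-3 + s)*(8 + x))
m(h) = 7 + h/40
(m(y(9, 5)) - 2801)/(68 - 3067) = ((7 + (-24 - 3*5 + 8*9 + 9*5)/40) - 2801)/(68 - 3067) = ((7 + (-24 - 15 + 72 + 45)/40) - 2801)/(-2999) = ((7 + (1/40)*78) - 2801)*(-1/2999) = ((7 + 39/20) - 2801)*(-1/2999) = (179/20 - 2801)*(-1/2999) = -55841/20*(-1/2999) = 55841/59980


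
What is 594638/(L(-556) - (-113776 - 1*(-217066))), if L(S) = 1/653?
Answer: -388298614/67448369 ≈ -5.7570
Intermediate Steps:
L(S) = 1/653
594638/(L(-556) - (-113776 - 1*(-217066))) = 594638/(1/653 - (-113776 - 1*(-217066))) = 594638/(1/653 - (-113776 + 217066)) = 594638/(1/653 - 1*103290) = 594638/(1/653 - 103290) = 594638/(-67448369/653) = 594638*(-653/67448369) = -388298614/67448369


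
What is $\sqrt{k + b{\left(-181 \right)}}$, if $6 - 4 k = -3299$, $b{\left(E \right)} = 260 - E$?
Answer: $\frac{\sqrt{5069}}{2} \approx 35.598$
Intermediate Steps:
$k = \frac{3305}{4}$ ($k = \frac{3}{2} - - \frac{3299}{4} = \frac{3}{2} + \frac{3299}{4} = \frac{3305}{4} \approx 826.25$)
$\sqrt{k + b{\left(-181 \right)}} = \sqrt{\frac{3305}{4} + \left(260 - -181\right)} = \sqrt{\frac{3305}{4} + \left(260 + 181\right)} = \sqrt{\frac{3305}{4} + 441} = \sqrt{\frac{5069}{4}} = \frac{\sqrt{5069}}{2}$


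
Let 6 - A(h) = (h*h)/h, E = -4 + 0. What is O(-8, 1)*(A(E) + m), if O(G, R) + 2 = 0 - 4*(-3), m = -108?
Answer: -980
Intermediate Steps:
E = -4
O(G, R) = 10 (O(G, R) = -2 + (0 - 4*(-3)) = -2 + (0 + 12) = -2 + 12 = 10)
A(h) = 6 - h (A(h) = 6 - h*h/h = 6 - h**2/h = 6 - h)
O(-8, 1)*(A(E) + m) = 10*((6 - 1*(-4)) - 108) = 10*((6 + 4) - 108) = 10*(10 - 108) = 10*(-98) = -980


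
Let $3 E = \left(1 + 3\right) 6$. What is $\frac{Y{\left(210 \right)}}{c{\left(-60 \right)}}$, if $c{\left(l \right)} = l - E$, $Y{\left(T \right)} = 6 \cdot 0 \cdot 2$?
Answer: $0$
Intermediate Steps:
$E = 8$ ($E = \frac{\left(1 + 3\right) 6}{3} = \frac{4 \cdot 6}{3} = \frac{1}{3} \cdot 24 = 8$)
$Y{\left(T \right)} = 0$ ($Y{\left(T \right)} = 0 \cdot 2 = 0$)
$c{\left(l \right)} = -8 + l$ ($c{\left(l \right)} = l - 8 = -8 + l$)
$\frac{Y{\left(210 \right)}}{c{\left(-60 \right)}} = \frac{0}{-8 - 60} = \frac{0}{-68} = 0 \left(- \frac{1}{68}\right) = 0$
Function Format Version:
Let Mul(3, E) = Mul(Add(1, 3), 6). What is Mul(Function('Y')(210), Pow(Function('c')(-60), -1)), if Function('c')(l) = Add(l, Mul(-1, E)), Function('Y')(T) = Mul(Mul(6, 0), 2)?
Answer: 0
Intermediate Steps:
E = 8 (E = Mul(Rational(1, 3), Mul(Add(1, 3), 6)) = Mul(Rational(1, 3), Mul(4, 6)) = Mul(Rational(1, 3), 24) = 8)
Function('Y')(T) = 0 (Function('Y')(T) = Mul(0, 2) = 0)
Function('c')(l) = Add(-8, l) (Function('c')(l) = Add(l, Mul(-1, 8)) = Add(l, -8) = Add(-8, l))
Mul(Function('Y')(210), Pow(Function('c')(-60), -1)) = Mul(0, Pow(Add(-8, -60), -1)) = Mul(0, Pow(-68, -1)) = Mul(0, Rational(-1, 68)) = 0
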